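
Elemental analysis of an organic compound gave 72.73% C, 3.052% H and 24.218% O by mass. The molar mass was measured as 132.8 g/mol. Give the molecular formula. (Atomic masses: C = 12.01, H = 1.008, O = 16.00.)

Assume 100 g: 72.73 g C, 3.052 g H, 24.218 g O.
C: 72.73 g ÷ 12.01 g/mol = 6.056 mol
H: 3.052 g ÷ 1.008 g/mol = 3.028 mol
O: 24.218 g ÷ 16.00 g/mol = 1.514 mol
Divide by the smallest (1.514 mol O): C 4.001, H 2.000, O 1.000
≈ 4:2:1 → C4H2O
Empirical-formula mass = 66.06 g/mol
n = 132.8 / 66.06 = 2.01 ≈ 2
Molecular formula = (C4H2O)×2 = C8H4O2

C8H4O2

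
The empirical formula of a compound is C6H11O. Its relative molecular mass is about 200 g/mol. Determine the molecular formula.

C12H22O2

Empirical-formula mass = 99.15 g/mol
n = 200 / 99.15 = 2.02 ≈ 2
Molecular formula = (C6H11O)2 = C12H22O2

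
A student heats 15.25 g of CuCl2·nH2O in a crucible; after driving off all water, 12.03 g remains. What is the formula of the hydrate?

CuCl2·2H2O

Mass of water lost = 15.25 − 12.03 = 3.22 g → 3.22 / 18.02 = 0.1787 mol H2O
Molar mass of CuCl2 = 134.45 g/mol → mol CuCl2 = 12.03 / 134.45 = 0.08948
n = 0.1787 / 0.08948 = 2.00 ≈ 2 → CuCl2·2H2O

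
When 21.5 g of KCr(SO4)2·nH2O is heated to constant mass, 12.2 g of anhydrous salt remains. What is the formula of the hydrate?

KCr(SO4)2·12H2O

Mass of water lost = 21.5 − 12.2 = 9.3 g → 9.3 / 18.02 = 0.5161 mol H2O
Molar mass of KCr(SO4)2 = 283.24 g/mol → mol KCr(SO4)2 = 12.2 / 283.24 = 0.04307
n = 0.5161 / 0.04307 = 11.98 ≈ 12 → KCr(SO4)2·12H2O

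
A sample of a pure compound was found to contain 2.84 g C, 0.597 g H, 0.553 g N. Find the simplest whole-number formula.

C6H15N

Moles — C: 2.84 / 12.01 = 0.2365 mol; H: 0.597 / 1.008 = 0.5923 mol; N: 0.553 / 14.01 = 0.03947 mol
Divide by the smallest (0.03947 mol N): C 5.991, H 15.005, N 1.000
Ratio ≈ 6:15:1, so the empirical formula is C6H15N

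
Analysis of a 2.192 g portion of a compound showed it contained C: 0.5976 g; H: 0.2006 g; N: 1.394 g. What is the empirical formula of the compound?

n(C) = 0.5976/12.01 = 0.04976, n(H) = 0.2006/1.008 = 0.199, n(N) = 1.394/14.01 = 0.0995
Divide by the smallest (0.04976 mol C): C 1.000, H 3.999, N 2.000
≈ 1:4:2 → CH4N2

CH4N2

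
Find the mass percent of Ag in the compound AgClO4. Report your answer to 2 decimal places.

52.03%

Molar mass = 1(107.87) + 1(35.45) + 4(16.00) = 207.320 g/mol
Mass of Ag per mole = 1 × 107.87 = 107.870 g
% Ag = 107.870 / 207.320 × 100 = 52.03%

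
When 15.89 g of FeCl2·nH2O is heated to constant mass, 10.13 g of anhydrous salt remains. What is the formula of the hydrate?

FeCl2·4H2O

Mass of water lost = 15.89 − 10.13 = 5.76 g → 5.76 / 18.02 = 0.3196 mol H2O
Molar mass of FeCl2 = 126.75 g/mol → mol FeCl2 = 10.13 / 126.75 = 0.07992
n = 0.3196 / 0.07992 = 4.00 ≈ 4 → FeCl2·4H2O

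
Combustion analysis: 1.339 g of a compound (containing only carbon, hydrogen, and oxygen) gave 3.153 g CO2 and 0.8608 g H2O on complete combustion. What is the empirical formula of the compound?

mol C = 3.153 / 44.01 = 0.07164; mass C = 0.07164 × 12.01 = 0.8604 g
mol H = 2 × (0.8608 / 18.02) = 0.09554; mass H = 0.09554 × 1.008 = 0.09630 g
mass O = 1.339 − (0.9567) = 0.3823 g → mol O = 0.02389
Smallest is O at 0.02389 mol; normalising gives C 2.999, H 3.999, O 1.000
Ratio ≈ 3:4:1, so the empirical formula is C3H4O

C3H4O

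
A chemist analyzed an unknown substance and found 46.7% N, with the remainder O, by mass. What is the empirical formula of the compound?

NO

Assume 100 g: 46.7 g N, 53.3 g O.
n(N) = 46.7/14.01 = 3.333, n(O) = 53.3/16.00 = 3.331
Smallest is O at 3.331 mol; normalising gives N 1.001, O 1.000
→ NO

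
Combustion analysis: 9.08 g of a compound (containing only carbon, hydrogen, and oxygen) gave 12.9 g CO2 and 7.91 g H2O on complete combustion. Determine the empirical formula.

CH3O

mol C = 12.9 / 44.01 = 0.2931; mass C = 0.2931 × 12.01 = 3.520 g
mol H = 2 × (7.91 / 18.02) = 0.8779; mass H = 0.8779 × 1.008 = 0.8849 g
mass O = 9.08 − (4.405) = 4.675 g → mol O = 0.2922
Divide by the smallest (0.2922 mol O): C 1.003, H 3.005, O 1.000
≈ 1:3:1 → CH3O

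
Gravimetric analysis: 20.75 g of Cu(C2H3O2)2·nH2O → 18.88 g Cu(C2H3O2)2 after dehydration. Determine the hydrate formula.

Cu(C2H3O2)2·H2O

Mass of water lost = 20.75 − 18.88 = 1.87 g → 1.87 / 18.02 = 0.1038 mol H2O
Molar mass of Cu(C2H3O2)2 = 181.64 g/mol → mol Cu(C2H3O2)2 = 18.88 / 181.64 = 0.1039
n = 0.1038 / 0.1039 = 1.00 ≈ 1 → Cu(C2H3O2)2·H2O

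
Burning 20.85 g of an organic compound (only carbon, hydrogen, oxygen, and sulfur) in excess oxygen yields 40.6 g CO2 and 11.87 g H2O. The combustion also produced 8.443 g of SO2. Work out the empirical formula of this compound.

C7H10O2S

mol C = 40.6 / 44.01 = 0.9225; mass C = 0.9225 × 12.01 = 11.08 g
mol H = 2 × (11.87 / 18.02) = 1.317; mass H = 1.317 × 1.008 = 1.328 g
mol S = 8.443 / 64.07 = 0.1318; mass S = 4.226 g
mass O = 20.85 − (16.63) = 4.216 g → mol O = 0.2635
Divide by the smallest (0.1318 mol S): C 7.001, H 9.997, O 2.000, S 1.000
Ratio ≈ 7:10:2:1, so the empirical formula is C7H10O2S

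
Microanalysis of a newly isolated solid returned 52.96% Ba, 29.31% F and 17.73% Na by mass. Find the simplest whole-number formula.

Assume 100 g: 52.96 g Ba, 29.31 g F, 17.73 g Na.
n(Ba) = 52.96/137.33 = 0.3856, n(F) = 29.31/19.00 = 1.543, n(Na) = 17.73/22.99 = 0.7712
Smallest is Ba at 0.3856 mol; normalising gives Ba 1.000, F 4.000, Na 2.000
≈ 1:4:2 → BaF4Na2

BaF4Na2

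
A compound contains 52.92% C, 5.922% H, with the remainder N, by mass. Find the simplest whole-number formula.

Assume 100 g: 52.92 g C, 5.922 g H, 41.158 g N.
n(C) = 52.92/12.01 = 4.406, n(H) = 5.922/1.008 = 5.875, n(N) = 41.158/14.01 = 2.938
Smallest is N at 2.938 mol; normalising gives C 1.500, H 2.000, N 1.000
×2: C 3.00, H 4.00, N 2.00 → C3H4N2

C3H4N2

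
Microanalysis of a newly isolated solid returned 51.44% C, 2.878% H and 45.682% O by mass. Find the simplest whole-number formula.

C3H2O2

Assume 100 g: 51.44 g C, 2.878 g H, 45.682 g O.
n(C) = 51.44/12.01 = 4.283, n(H) = 2.878/1.008 = 2.855, n(O) = 45.682/16.00 = 2.855
Ratios (÷ 2.855): C 1.500, H 1.000, O 1.000
Multiply by 2: C 3.00, H 2.00, O 2.00 → C3H2O2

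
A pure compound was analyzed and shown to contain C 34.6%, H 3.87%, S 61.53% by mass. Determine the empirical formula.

Assume 100 g: 34.6 g C, 3.87 g H, 61.53 g S.
n(C) = 34.6/12.01 = 2.881, n(H) = 3.87/1.008 = 3.839, n(S) = 61.53/32.07 = 1.919
Ratios (÷ 1.919): C 1.502, H 2.001, S 1.000
Multiply by 2: C 3.00, H 4.00, S 2.00 → C3H4S2

C3H4S2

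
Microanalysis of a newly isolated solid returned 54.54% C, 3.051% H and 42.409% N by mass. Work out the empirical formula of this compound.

C3H2N2

Assume 100 g: 54.54 g C, 3.051 g H, 42.409 g N.
C: 54.54 g ÷ 12.01 g/mol = 4.541 mol
H: 3.051 g ÷ 1.008 g/mol = 3.027 mol
N: 42.409 g ÷ 14.01 g/mol = 3.027 mol
Divide by the smallest (3.027 mol H): C 1.500, H 1.000, N 1.000
×2: C 3.00, H 2.00, N 2.00 → C3H2N2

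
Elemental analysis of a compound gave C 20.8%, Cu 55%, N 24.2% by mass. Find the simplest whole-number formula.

Assume 100 g: 20.8 g C, 55 g Cu, 24.2 g N.
n(C) = 20.8/12.01 = 1.732, n(Cu) = 55/63.55 = 0.8655, n(N) = 24.2/14.01 = 1.727
Smallest is Cu at 0.8655 mol; normalising gives C 2.001, Cu 1.000, N 1.996
Ratio ≈ 2:1:2, so the empirical formula is C2CuN2

C2CuN2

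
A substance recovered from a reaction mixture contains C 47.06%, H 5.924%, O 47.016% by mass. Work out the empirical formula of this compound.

C4H6O3

Assume 100 g: 47.06 g C, 5.924 g H, 47.016 g O.
n(C) = 47.06/12.01 = 3.918, n(H) = 5.924/1.008 = 5.877, n(O) = 47.016/16.00 = 2.938
Smallest is O at 2.938 mol; normalising gives C 1.333, H 2.000, O 1.000
Multiply by 3: C 4.00, H 6.00, O 3.00 → C4H6O3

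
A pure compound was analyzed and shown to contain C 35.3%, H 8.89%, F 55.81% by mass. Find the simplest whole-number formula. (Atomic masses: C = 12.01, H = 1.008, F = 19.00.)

Assume 100 g: 35.3 g C, 8.89 g H, 55.81 g F.
C: 35.3 g ÷ 12.01 g/mol = 2.939 mol
H: 8.89 g ÷ 1.008 g/mol = 8.819 mol
F: 55.81 g ÷ 19.00 g/mol = 2.937 mol
Smallest is F at 2.937 mol; normalising gives C 1.001, H 3.002, F 1.000
Ratio ≈ 1:3:1, so the empirical formula is CH3F

CH3F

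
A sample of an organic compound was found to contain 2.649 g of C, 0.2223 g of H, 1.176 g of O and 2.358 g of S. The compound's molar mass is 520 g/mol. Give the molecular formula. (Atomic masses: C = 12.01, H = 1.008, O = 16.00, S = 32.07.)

C: 2.649 g ÷ 12.01 g/mol = 0.2206 mol
H: 0.2223 g ÷ 1.008 g/mol = 0.2205 mol
O: 1.176 g ÷ 16.00 g/mol = 0.0735 mol
S: 2.358 g ÷ 32.07 g/mol = 0.07353 mol
Smallest is O at 0.0735 mol; normalising gives C 3.001, H 3.000, O 1.000, S 1.000
→ C3H3OS
Empirical-formula mass = 87.12 g/mol
n = 520 / 87.12 = 5.97 ≈ 6
Molecular formula = (C3H3OS)×6 = C18H18O6S6

C18H18O6S6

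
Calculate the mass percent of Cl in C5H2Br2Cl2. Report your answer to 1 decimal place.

Molar mass = 5(12.01) + 2(1.008) + 2(79.90) + 2(35.45) = 292.766 g/mol
Mass of Cl per mole = 2 × 35.45 = 70.900 g
% Cl = 70.900 / 292.766 × 100 = 24.2%

24.2%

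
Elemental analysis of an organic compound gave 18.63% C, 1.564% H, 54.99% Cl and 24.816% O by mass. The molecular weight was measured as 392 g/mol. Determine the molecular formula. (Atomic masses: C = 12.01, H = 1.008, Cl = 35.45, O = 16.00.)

C6H6Cl6O6

Assume 100 g: 18.63 g C, 1.564 g H, 54.99 g Cl, 24.816 g O.
C: 18.63 g ÷ 12.01 g/mol = 1.551 mol
H: 1.564 g ÷ 1.008 g/mol = 1.552 mol
Cl: 54.99 g ÷ 35.45 g/mol = 1.551 mol
O: 24.816 g ÷ 16.00 g/mol = 1.551 mol
Ratios (÷ 1.551): C 1.000, H 1.000, Cl 1.000, O 1.000
≈ 1:1:1:1 → CHClO
Empirical-formula mass = 64.47 g/mol
n = 392 / 64.47 = 6.08 ≈ 6
Molecular formula = (CHClO)×6 = C6H6Cl6O6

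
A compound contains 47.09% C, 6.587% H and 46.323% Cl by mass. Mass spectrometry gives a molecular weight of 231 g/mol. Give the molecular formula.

Assume 100 g: 47.09 g C, 6.587 g H, 46.323 g Cl.
n(C) = 47.09/12.01 = 3.921, n(H) = 6.587/1.008 = 6.535, n(Cl) = 46.323/35.45 = 1.307
Divide by the smallest (1.307 mol Cl): C 3.001, H 5.001, Cl 1.000
→ C3H5Cl
Empirical-formula mass = 76.52 g/mol
n = 231 / 76.52 = 3.02 ≈ 3
Molecular formula = (C3H5Cl)×3 = C9H15Cl3

C9H15Cl3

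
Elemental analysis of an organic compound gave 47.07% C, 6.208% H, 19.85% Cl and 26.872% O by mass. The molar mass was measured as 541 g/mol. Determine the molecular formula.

C21H33Cl3O9

Assume 100 g: 47.07 g C, 6.208 g H, 19.85 g Cl, 26.872 g O.
C: 47.07 g ÷ 12.01 g/mol = 3.919 mol
H: 6.208 g ÷ 1.008 g/mol = 6.159 mol
Cl: 19.85 g ÷ 35.45 g/mol = 0.5599 mol
O: 26.872 g ÷ 16.00 g/mol = 1.679 mol
Smallest is Cl at 0.5599 mol; normalising gives C 6.999, H 10.999, Cl 1.000, O 2.999
≈ 7:11:1:3 → C7H11ClO3
Empirical-formula mass = 178.61 g/mol
n = 541 / 178.61 = 3.03 ≈ 3
Molecular formula = (C7H11ClO3)×3 = C21H33Cl3O9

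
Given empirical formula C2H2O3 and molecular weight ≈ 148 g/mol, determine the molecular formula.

Empirical-formula mass = 74.04 g/mol
n = 148 / 74.04 = 2.00 ≈ 2
Molecular formula = (C2H2O3)2 = C4H4O6

C4H4O6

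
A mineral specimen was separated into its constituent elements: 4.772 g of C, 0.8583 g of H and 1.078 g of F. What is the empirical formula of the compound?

n(C) = 4.772/12.01 = 0.3973, n(H) = 0.8583/1.008 = 0.8515, n(F) = 1.078/19.00 = 0.05674
Divide by the smallest (0.05674 mol F): C 7.003, H 15.008, F 1.000
≈ 7:15:1 → C7H15F

C7H15F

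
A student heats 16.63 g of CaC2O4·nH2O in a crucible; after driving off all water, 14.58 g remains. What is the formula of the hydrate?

CaC2O4·H2O

Mass of water lost = 16.63 − 14.58 = 2.05 g → 2.05 / 18.02 = 0.1138 mol H2O
Molar mass of CaC2O4 = 128.10 g/mol → mol CaC2O4 = 14.58 / 128.10 = 0.1138
n = 0.1138 / 0.1138 = 1.00 ≈ 1 → CaC2O4·H2O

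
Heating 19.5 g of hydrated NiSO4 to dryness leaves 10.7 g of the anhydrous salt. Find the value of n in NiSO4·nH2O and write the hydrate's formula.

NiSO4·7H2O

Mass of water lost = 19.5 − 10.7 = 8.8 g → 8.8 / 18.02 = 0.4883 mol H2O
Molar mass of NiSO4 = 154.76 g/mol → mol NiSO4 = 10.7 / 154.76 = 0.06914
n = 0.4883 / 0.06914 = 7.06 ≈ 7 → NiSO4·7H2O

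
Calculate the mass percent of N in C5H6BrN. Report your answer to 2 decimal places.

Molar mass = 5(12.01) + 6(1.008) + 1(79.90) + 1(14.01) = 160.008 g/mol
Mass of N per mole = 1 × 14.01 = 14.010 g
% N = 14.010 / 160.008 × 100 = 8.76%

8.76%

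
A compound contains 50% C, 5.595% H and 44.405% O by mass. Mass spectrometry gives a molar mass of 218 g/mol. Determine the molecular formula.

Assume 100 g: 50 g C, 5.595 g H, 44.405 g O.
Moles — C: 50 / 12.01 = 4.163 mol; H: 5.595 / 1.008 = 5.551 mol; O: 44.405 / 16.00 = 2.775 mol
Divide by the smallest (2.775 mol O): C 1.500, H 2.000, O 1.000
Multiply by 2: C 3.00, H 4.00, O 2.00 → C3H4O2
Empirical-formula mass = 72.06 g/mol
n = 218 / 72.06 = 3.03 ≈ 3
Molecular formula = (C3H4O2)×3 = C9H12O6

C9H12O6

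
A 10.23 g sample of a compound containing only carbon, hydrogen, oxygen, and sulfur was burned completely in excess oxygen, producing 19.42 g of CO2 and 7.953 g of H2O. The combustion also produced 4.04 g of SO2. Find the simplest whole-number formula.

C7H14O2S

mol C = 19.42 / 44.01 = 0.4413; mass C = 0.4413 × 12.01 = 5.300 g
mol H = 2 × (7.953 / 18.02) = 0.8827; mass H = 0.8827 × 1.008 = 0.8897 g
mol S = 4.04 / 64.07 = 0.06306; mass S = 2.022 g
mass O = 10.23 − (8.212) = 2.018 g → mol O = 0.1262
Smallest is S at 0.06306 mol; normalising gives C 6.998, H 13.998, O 2.001, S 1.000
→ C7H14O2S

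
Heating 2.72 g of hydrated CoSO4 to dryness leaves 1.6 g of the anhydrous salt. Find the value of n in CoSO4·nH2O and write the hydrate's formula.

Mass of water lost = 2.72 − 1.6 = 1.12 g → 1.12 / 18.02 = 0.06215 mol H2O
Molar mass of CoSO4 = 155.00 g/mol → mol CoSO4 = 1.6 / 155.00 = 0.01032
n = 0.06215 / 0.01032 = 6.02 ≈ 6 → CoSO4·6H2O

CoSO4·6H2O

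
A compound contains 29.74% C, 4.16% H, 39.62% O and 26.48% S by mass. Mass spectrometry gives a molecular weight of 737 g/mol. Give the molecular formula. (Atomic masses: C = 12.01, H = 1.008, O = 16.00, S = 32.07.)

Assume 100 g: 29.74 g C, 4.16 g H, 39.62 g O, 26.48 g S.
Moles — C: 29.74 / 12.01 = 2.476 mol; H: 4.16 / 1.008 = 4.127 mol; O: 39.62 / 16.00 = 2.476 mol; S: 26.48 / 32.07 = 0.8257 mol
Smallest is S at 0.8257 mol; normalising gives C 2.999, H 4.998, O 2.999, S 1.000
≈ 3:5:3:1 → C3H5O3S
Empirical-formula mass = 121.14 g/mol
n = 737 / 121.14 = 6.08 ≈ 6
Molecular formula = (C3H5O3S)×6 = C18H30O18S6

C18H30O18S6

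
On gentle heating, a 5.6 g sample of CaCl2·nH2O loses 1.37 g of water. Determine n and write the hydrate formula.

CaCl2·2H2O

Mass of anhydrous CaCl2 = 5.6 − 1.37 = 4.23 g
mol H2O = 1.37 / 18.02 = 0.07603
Molar mass of CaCl2 = 110.98 g/mol → mol CaCl2 = 4.23 / 110.98 = 0.03811
n = 0.07603 / 0.03811 = 1.99 ≈ 2 → CaCl2·2H2O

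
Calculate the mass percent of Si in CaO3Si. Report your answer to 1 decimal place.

Molar mass = 1(40.08) + 3(16.00) + 1(28.09) = 116.170 g/mol
Mass of Si per mole = 1 × 28.09 = 28.090 g
% Si = 28.090 / 116.170 × 100 = 24.2%

24.2%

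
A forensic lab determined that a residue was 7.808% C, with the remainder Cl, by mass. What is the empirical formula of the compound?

CCl4

Assume 100 g: 7.808 g C, 92.192 g Cl.
n(C) = 7.808/12.01 = 0.6501, n(Cl) = 92.192/35.45 = 2.601
Ratios (÷ 0.6501): C 1.000, Cl 4.000
≈ 1:4 → CCl4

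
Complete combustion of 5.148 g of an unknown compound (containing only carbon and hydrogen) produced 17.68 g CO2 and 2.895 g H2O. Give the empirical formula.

C5H4

mol C = 17.68 / 44.01 = 0.4017; mass C = 0.4017 × 12.01 = 4.825 g
mol H = 2 × (2.895 / 18.02) = 0.3213; mass H = 0.3213 × 1.008 = 0.3239 g
Smallest is H at 0.3213 mol; normalising gives C 1.250, H 1.000
Multiply by 4: C 5.00, H 4.00 → C5H4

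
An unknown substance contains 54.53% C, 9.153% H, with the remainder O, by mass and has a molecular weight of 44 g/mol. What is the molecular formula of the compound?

C2H4O

Assume 100 g: 54.53 g C, 9.153 g H, 36.317 g O.
C: 54.53 g ÷ 12.01 g/mol = 4.54 mol
H: 9.153 g ÷ 1.008 g/mol = 9.08 mol
O: 36.317 g ÷ 16.00 g/mol = 2.27 mol
Smallest is O at 2.27 mol; normalising gives C 2.000, H 4.000, O 1.000
Ratio ≈ 2:4:1, so the empirical formula is C2H4O
Empirical-formula mass = 44.05 g/mol
n = 44 / 44.05 = 1.00 ≈ 1
Molecular formula = empirical formula = C2H4O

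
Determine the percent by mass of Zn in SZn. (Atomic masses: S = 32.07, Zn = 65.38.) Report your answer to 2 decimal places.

67.09%

Molar mass = 1(32.07) + 1(65.38) = 97.450 g/mol
Mass of Zn per mole = 1 × 65.38 = 65.380 g
% Zn = 65.380 / 97.450 × 100 = 67.09%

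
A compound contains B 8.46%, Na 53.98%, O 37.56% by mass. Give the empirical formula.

Assume 100 g: 8.46 g B, 53.98 g Na, 37.56 g O.
Moles — B: 8.46 / 10.81 = 0.7826 mol; Na: 53.98 / 22.99 = 2.348 mol; O: 37.56 / 16.00 = 2.348 mol
Divide by the smallest (0.7826 mol B): B 1.000, Na 3.000, O 3.000
Ratio ≈ 1:3:3, so the empirical formula is BNa3O3

BNa3O3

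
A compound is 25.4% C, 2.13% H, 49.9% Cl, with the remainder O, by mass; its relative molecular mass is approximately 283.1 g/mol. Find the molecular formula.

Assume 100 g: 25.4 g C, 2.13 g H, 49.9 g Cl, 22.57 g O.
C: 25.4 g ÷ 12.01 g/mol = 2.115 mol
H: 2.13 g ÷ 1.008 g/mol = 2.113 mol
Cl: 49.9 g ÷ 35.45 g/mol = 1.408 mol
O: 22.57 g ÷ 16.00 g/mol = 1.411 mol
Ratios (÷ 1.408): C 1.502, H 1.501, Cl 1.000, O 1.002
Multiply by 2: C 3.00, H 3.00, Cl 2.00, O 2.00 → C3H3Cl2O2
Empirical-formula mass = 141.95 g/mol
n = 283.1 / 141.95 = 1.99 ≈ 2
Molecular formula = (C3H3Cl2O2)×2 = C6H6Cl4O4

C6H6Cl4O4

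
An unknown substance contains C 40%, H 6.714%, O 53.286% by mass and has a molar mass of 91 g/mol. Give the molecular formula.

Assume 100 g: 40 g C, 6.714 g H, 53.286 g O.
n(C) = 40/12.01 = 3.331, n(H) = 6.714/1.008 = 6.661, n(O) = 53.286/16.00 = 3.33
Smallest is O at 3.33 mol; normalising gives C 1.000, H 2.000, O 1.000
Ratio ≈ 1:2:1, so the empirical formula is CH2O
Empirical-formula mass = 30.03 g/mol
n = 91 / 30.03 = 3.03 ≈ 3
Molecular formula = (CH2O)×3 = C3H6O3

C3H6O3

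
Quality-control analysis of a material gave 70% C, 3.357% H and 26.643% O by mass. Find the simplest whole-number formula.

C7H4O2

Assume 100 g: 70 g C, 3.357 g H, 26.643 g O.
Moles — C: 70 / 12.01 = 5.828 mol; H: 3.357 / 1.008 = 3.33 mol; O: 26.643 / 16.00 = 1.665 mol
Divide by the smallest (1.665 mol O): C 3.500, H 2.000, O 1.000
×2: C 7.00, H 4.00, O 2.00 → C7H4O2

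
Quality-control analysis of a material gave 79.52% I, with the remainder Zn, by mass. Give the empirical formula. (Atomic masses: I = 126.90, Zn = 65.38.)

I2Zn

Assume 100 g: 79.52 g I, 20.48 g Zn.
n(I) = 79.52/126.90 = 0.6266, n(Zn) = 20.48/65.38 = 0.3132
Smallest is Zn at 0.3132 mol; normalising gives I 2.000, Zn 1.000
→ I2Zn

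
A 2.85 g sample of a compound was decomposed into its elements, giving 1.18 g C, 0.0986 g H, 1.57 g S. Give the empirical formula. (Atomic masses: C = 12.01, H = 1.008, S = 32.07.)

C: 1.18 g ÷ 12.01 g/mol = 0.09825 mol
H: 0.0986 g ÷ 1.008 g/mol = 0.09782 mol
S: 1.57 g ÷ 32.07 g/mol = 0.04896 mol
Divide by the smallest (0.04896 mol S): C 2.007, H 1.998, S 1.000
≈ 2:2:1 → C2H2S

C2H2S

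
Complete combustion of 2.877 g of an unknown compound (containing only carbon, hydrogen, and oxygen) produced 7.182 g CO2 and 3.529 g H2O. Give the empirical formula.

mol C = 7.182 / 44.01 = 0.1632; mass C = 0.1632 × 12.01 = 1.960 g
mol H = 2 × (3.529 / 18.02) = 0.3917; mass H = 0.3917 × 1.008 = 0.3948 g
mass O = 2.877 − (2.355) = 0.5223 g → mol O = 0.03264
Divide by the smallest (0.03264 mol O): C 4.999, H 11.999, O 1.000
≈ 5:12:1 → C5H12O

C5H12O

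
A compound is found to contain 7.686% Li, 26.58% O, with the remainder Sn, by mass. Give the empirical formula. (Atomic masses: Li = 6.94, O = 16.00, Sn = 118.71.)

Li2O3Sn

Assume 100 g: 7.686 g Li, 26.58 g O, 65.734 g Sn.
n(Li) = 7.686/6.94 = 1.107, n(O) = 26.58/16.00 = 1.661, n(Sn) = 65.734/118.71 = 0.5537
Ratios (÷ 0.5537): Li 2.000, O 3.000, Sn 1.000
≈ 2:3:1 → Li2O3Sn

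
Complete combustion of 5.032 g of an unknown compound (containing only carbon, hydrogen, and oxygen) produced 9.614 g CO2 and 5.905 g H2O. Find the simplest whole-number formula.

C2H6O

mol C = 9.614 / 44.01 = 0.2185; mass C = 0.2185 × 12.01 = 2.624 g
mol H = 2 × (5.905 / 18.02) = 0.6554; mass H = 0.6554 × 1.008 = 0.6606 g
mass O = 5.032 − (3.284) = 1.748 g → mol O = 0.1092
Ratios (÷ 0.1092): C 2.000, H 6.000, O 1.000
→ C2H6O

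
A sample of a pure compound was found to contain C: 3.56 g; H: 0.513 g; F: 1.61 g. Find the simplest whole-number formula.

Moles — C: 3.56 / 12.01 = 0.2964 mol; H: 0.513 / 1.008 = 0.5089 mol; F: 1.61 / 19.00 = 0.08474 mol
Smallest is F at 0.08474 mol; normalising gives C 3.498, H 6.006, F 1.000
Scaling by 2: C 7.00, H 12.01, F 2.00 → C7H12F2

C7H12F2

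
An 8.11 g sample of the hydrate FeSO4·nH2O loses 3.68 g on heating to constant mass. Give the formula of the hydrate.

Mass of anhydrous FeSO4 = 8.11 − 3.68 = 4.43 g
mol H2O = 3.68 / 18.02 = 0.2042
Molar mass of FeSO4 = 151.92 g/mol → mol FeSO4 = 4.43 / 151.92 = 0.02916
n = 0.2042 / 0.02916 = 7.00 ≈ 7 → FeSO4·7H2O

FeSO4·7H2O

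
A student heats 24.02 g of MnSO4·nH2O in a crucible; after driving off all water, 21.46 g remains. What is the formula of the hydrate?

Mass of water lost = 24.02 − 21.46 = 2.56 g → 2.56 / 18.02 = 0.1421 mol H2O
Molar mass of MnSO4 = 151.01 g/mol → mol MnSO4 = 21.46 / 151.01 = 0.1421
n = 0.1421 / 0.1421 = 1.00 ≈ 1 → MnSO4·H2O

MnSO4·H2O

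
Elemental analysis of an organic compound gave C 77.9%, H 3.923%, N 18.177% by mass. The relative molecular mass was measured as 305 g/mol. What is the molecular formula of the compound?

Assume 100 g: 77.9 g C, 3.923 g H, 18.177 g N.
C: 77.9 g ÷ 12.01 g/mol = 6.486 mol
H: 3.923 g ÷ 1.008 g/mol = 3.892 mol
N: 18.177 g ÷ 14.01 g/mol = 1.297 mol
Divide by the smallest (1.297 mol N): C 4.999, H 3.000, N 1.000
→ C5H3N
Empirical-formula mass = 77.08 g/mol
n = 305 / 77.08 = 3.96 ≈ 4
Molecular formula = (C5H3N)×4 = C20H12N4

C20H12N4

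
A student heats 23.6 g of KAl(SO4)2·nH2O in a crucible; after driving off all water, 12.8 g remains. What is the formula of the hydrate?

KAl(SO4)2·12H2O

Mass of water lost = 23.6 − 12.8 = 10.8 g → 10.8 / 18.02 = 0.5993 mol H2O
Molar mass of KAl(SO4)2 = 258.22 g/mol → mol KAl(SO4)2 = 12.8 / 258.22 = 0.04957
n = 0.5993 / 0.04957 = 12.09 ≈ 12 → KAl(SO4)2·12H2O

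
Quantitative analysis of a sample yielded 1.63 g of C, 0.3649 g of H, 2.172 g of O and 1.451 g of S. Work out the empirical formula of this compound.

n(C) = 1.63/12.01 = 0.1357, n(H) = 0.3649/1.008 = 0.362, n(O) = 2.172/16.00 = 0.1358, n(S) = 1.451/32.07 = 0.04524
Ratios (÷ 0.04524): C 3.000, H 8.001, O 3.000, S 1.000
→ C3H8O3S

C3H8O3S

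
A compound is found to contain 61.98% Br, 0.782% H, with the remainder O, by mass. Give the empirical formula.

BrHO3

Assume 100 g: 61.98 g Br, 0.782 g H, 37.238 g O.
Br: 61.98 g ÷ 79.90 g/mol = 0.7757 mol
H: 0.782 g ÷ 1.008 g/mol = 0.7758 mol
O: 37.238 g ÷ 16.00 g/mol = 2.327 mol
Ratios (÷ 0.7757): Br 1.000, H 1.000, O 3.000
→ BrHO3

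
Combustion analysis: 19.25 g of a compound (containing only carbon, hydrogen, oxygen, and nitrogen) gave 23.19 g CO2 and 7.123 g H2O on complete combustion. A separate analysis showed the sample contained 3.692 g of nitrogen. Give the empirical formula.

C2H3NO2

mol C = 23.19 / 44.01 = 0.5269; mass C = 0.5269 × 12.01 = 6.328 g
mol H = 2 × (7.123 / 18.02) = 0.7906; mass H = 0.7906 × 1.008 = 0.7969 g
mol N = 3.692 / 14.01 = 0.2635
mass O = 19.25 − (10.82) = 8.433 g → mol O = 0.5270
Ratios (÷ 0.2635): C 2.000, H 3.000, N 1.000, O 2.000
→ C2H3NO2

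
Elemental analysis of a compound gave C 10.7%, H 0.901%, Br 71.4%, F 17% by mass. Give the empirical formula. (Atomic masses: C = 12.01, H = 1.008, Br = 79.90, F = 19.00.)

Assume 100 g: 10.7 g C, 0.901 g H, 71.4 g Br, 17 g F.
Moles — C: 10.7 / 12.01 = 0.8909 mol; H: 0.901 / 1.008 = 0.8938 mol; Br: 71.4 / 79.90 = 0.8936 mol; F: 17 / 19.00 = 0.8947 mol
Divide by the smallest (0.8909 mol C): C 1.000, H 1.003, Br 1.003, F 1.004
≈ 1:1:1:1 → CHBrF

CHBrF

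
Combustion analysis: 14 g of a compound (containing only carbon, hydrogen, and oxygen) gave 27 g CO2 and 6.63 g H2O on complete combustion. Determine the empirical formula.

mol C = 27 / 44.01 = 0.6135; mass C = 0.6135 × 12.01 = 7.368 g
mol H = 2 × (6.63 / 18.02) = 0.7358; mass H = 0.7358 × 1.008 = 0.7417 g
mass O = 14 − (8.110) = 5.890 g → mol O = 0.3681
Smallest is O at 0.3681 mol; normalising gives C 1.666, H 1.999, O 1.000
Scaling by 3: C 5.00, H 6.00, O 3.00 → C5H6O3

C5H6O3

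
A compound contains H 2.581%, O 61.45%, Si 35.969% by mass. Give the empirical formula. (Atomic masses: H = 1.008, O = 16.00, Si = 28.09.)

Assume 100 g: 2.581 g H, 61.45 g O, 35.969 g Si.
Moles — H: 2.581 / 1.008 = 2.561 mol; O: 61.45 / 16.00 = 3.841 mol; Si: 35.969 / 28.09 = 1.28 mol
Ratios (÷ 1.28): H 2.000, O 2.999, Si 1.000
≈ 2:3:1 → H2O3Si

H2O3Si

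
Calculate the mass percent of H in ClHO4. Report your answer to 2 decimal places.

1.00%

Molar mass = 1(35.45) + 1(1.008) + 4(16.00) = 100.458 g/mol
Mass of H per mole = 1 × 1.008 = 1.008 g
% H = 1.008 / 100.458 × 100 = 1.00%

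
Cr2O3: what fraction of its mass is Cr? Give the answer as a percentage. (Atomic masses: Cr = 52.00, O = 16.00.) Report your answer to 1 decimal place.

Molar mass = 2(52.00) + 3(16.00) = 152.000 g/mol
Mass of Cr per mole = 2 × 52.00 = 104.000 g
% Cr = 104.000 / 152.000 × 100 = 68.4%

68.4%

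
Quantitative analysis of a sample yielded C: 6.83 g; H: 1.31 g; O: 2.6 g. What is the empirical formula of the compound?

n(C) = 6.83/12.01 = 0.5687, n(H) = 1.31/1.008 = 1.3, n(O) = 2.6/16.00 = 0.1625
Smallest is O at 0.1625 mol; normalising gives C 3.500, H 7.998, O 1.000
×2: C 7.00, H 16.00, O 2.00 → C7H16O2

C7H16O2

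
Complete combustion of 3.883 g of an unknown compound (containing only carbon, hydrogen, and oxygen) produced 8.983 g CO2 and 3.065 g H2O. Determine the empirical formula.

C3H5O

mol C = 8.983 / 44.01 = 0.2041; mass C = 0.2041 × 12.01 = 2.451 g
mol H = 2 × (3.065 / 18.02) = 0.3402; mass H = 0.3402 × 1.008 = 0.3429 g
mass O = 3.883 − (2.794) = 1.089 g → mol O = 0.06804
Ratios (÷ 0.06804): C 3.000, H 4.999, O 1.000
→ C3H5O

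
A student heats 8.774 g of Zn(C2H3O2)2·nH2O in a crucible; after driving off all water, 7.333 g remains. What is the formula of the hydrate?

Mass of water lost = 8.774 − 7.333 = 1.441 g → 1.441 / 18.02 = 0.07997 mol H2O
Molar mass of Zn(C2H3O2)2 = 183.47 g/mol → mol Zn(C2H3O2)2 = 7.333 / 183.47 = 0.03997
n = 0.07997 / 0.03997 = 2.00 ≈ 2 → Zn(C2H3O2)2·2H2O

Zn(C2H3O2)2·2H2O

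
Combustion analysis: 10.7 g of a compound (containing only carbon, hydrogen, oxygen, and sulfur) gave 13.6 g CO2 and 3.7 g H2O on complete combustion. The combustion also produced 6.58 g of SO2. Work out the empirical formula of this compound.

C3H4O2S

mol C = 13.6 / 44.01 = 0.3090; mass C = 0.3090 × 12.01 = 3.711 g
mol H = 2 × (3.7 / 18.02) = 0.4107; mass H = 0.4107 × 1.008 = 0.4139 g
mol S = 6.58 / 64.07 = 0.1027; mass S = 3.294 g
mass O = 10.7 − (7.419) = 3.281 g → mol O = 0.2051
Ratios (÷ 0.1027): C 3.009, H 3.999, O 1.997, S 1.000
→ C3H4O2S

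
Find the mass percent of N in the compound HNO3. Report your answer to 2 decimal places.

Molar mass = 1(1.008) + 1(14.01) + 3(16.00) = 63.018 g/mol
Mass of N per mole = 1 × 14.01 = 14.010 g
% N = 14.010 / 63.018 × 100 = 22.23%

22.23%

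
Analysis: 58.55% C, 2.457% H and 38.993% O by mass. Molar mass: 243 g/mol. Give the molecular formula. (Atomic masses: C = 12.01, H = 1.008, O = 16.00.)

C12H6O6

Assume 100 g: 58.55 g C, 2.457 g H, 38.993 g O.
C: 58.55 g ÷ 12.01 g/mol = 4.875 mol
H: 2.457 g ÷ 1.008 g/mol = 2.438 mol
O: 38.993 g ÷ 16.00 g/mol = 2.437 mol
Smallest is O at 2.437 mol; normalising gives C 2.000, H 1.000, O 1.000
≈ 2:1:1 → C2HO
Empirical-formula mass = 41.03 g/mol
n = 243 / 41.03 = 5.92 ≈ 6
Molecular formula = (C2HO)×6 = C12H6O6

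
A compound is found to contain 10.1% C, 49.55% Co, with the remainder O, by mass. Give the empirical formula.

Assume 100 g: 10.1 g C, 49.55 g Co, 40.35 g O.
Moles — C: 10.1 / 12.01 = 0.841 mol; Co: 49.55 / 58.93 = 0.8408 mol; O: 40.35 / 16.00 = 2.522 mol
Ratios (÷ 0.8408): C 1.000, Co 1.000, O 2.999
Ratio ≈ 1:1:3, so the empirical formula is CCoO3

CCoO3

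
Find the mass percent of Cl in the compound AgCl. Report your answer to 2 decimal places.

24.73%

Molar mass = 1(107.87) + 1(35.45) = 143.320 g/mol
Mass of Cl per mole = 1 × 35.45 = 35.450 g
% Cl = 35.450 / 143.320 × 100 = 24.73%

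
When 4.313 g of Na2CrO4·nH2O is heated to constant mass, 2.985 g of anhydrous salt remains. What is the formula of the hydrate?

Na2CrO4·4H2O

Mass of water lost = 4.313 − 2.985 = 1.328 g → 1.328 / 18.02 = 0.0737 mol H2O
Molar mass of Na2CrO4 = 161.98 g/mol → mol Na2CrO4 = 2.985 / 161.98 = 0.01843
n = 0.0737 / 0.01843 = 4.00 ≈ 4 → Na2CrO4·4H2O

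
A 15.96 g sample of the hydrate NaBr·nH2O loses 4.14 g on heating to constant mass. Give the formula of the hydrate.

Mass of anhydrous NaBr = 15.96 − 4.14 = 11.82 g
mol H2O = 4.14 / 18.02 = 0.2297
Molar mass of NaBr = 102.89 g/mol → mol NaBr = 11.82 / 102.89 = 0.1149
n = 0.2297 / 0.1149 = 2.00 ≈ 2 → NaBr·2H2O

NaBr·2H2O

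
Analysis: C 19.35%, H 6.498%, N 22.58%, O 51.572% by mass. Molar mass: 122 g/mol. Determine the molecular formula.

Assume 100 g: 19.35 g C, 6.498 g H, 22.58 g N, 51.572 g O.
n(C) = 19.35/12.01 = 1.611, n(H) = 6.498/1.008 = 6.446, n(N) = 22.58/14.01 = 1.612, n(O) = 51.572/16.00 = 3.223
Ratios (÷ 1.611): C 1.000, H 4.001, N 1.000, O 2.001
≈ 1:4:1:2 → CH4NO2
Empirical-formula mass = 62.05 g/mol
n = 122 / 62.05 = 1.97 ≈ 2
Molecular formula = (CH4NO2)×2 = C2H8N2O4

C2H8N2O4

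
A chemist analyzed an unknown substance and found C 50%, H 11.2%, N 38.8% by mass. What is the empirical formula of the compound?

C3H8N2

Assume 100 g: 50 g C, 11.2 g H, 38.8 g N.
Moles — C: 50 / 12.01 = 4.163 mol; H: 11.2 / 1.008 = 11.11 mol; N: 38.8 / 14.01 = 2.769 mol
Divide by the smallest (2.769 mol N): C 1.503, H 4.012, N 1.000
Multiply by 2: C 3.01, H 8.02, N 2.00 → C3H8N2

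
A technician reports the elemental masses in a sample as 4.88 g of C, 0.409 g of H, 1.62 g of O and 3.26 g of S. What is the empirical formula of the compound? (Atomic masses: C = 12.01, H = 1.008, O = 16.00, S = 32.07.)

C4H4OS

C: 4.88 g ÷ 12.01 g/mol = 0.4063 mol
H: 0.409 g ÷ 1.008 g/mol = 0.4058 mol
O: 1.62 g ÷ 16.00 g/mol = 0.1013 mol
S: 3.26 g ÷ 32.07 g/mol = 0.1017 mol
Smallest is O at 0.1013 mol; normalising gives C 4.013, H 4.007, O 1.000, S 1.004
→ C4H4OS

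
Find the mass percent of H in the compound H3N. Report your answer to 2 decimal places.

17.75%

Molar mass = 3(1.008) + 1(14.01) = 17.034 g/mol
Mass of H per mole = 3 × 1.008 = 3.024 g
% H = 3.024 / 17.034 × 100 = 17.75%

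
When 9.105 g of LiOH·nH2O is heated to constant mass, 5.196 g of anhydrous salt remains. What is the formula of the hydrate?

LiOH·H2O

Mass of water lost = 9.105 − 5.196 = 3.909 g → 3.909 / 18.02 = 0.2169 mol H2O
Molar mass of LiOH = 23.95 g/mol → mol LiOH = 5.196 / 23.95 = 0.217
n = 0.2169 / 0.217 = 1.00 ≈ 1 → LiOH·H2O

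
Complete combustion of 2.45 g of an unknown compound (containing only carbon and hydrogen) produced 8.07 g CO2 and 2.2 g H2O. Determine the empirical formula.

C3H4

mol C = 8.07 / 44.01 = 0.1834; mass C = 0.1834 × 12.01 = 2.202 g
mol H = 2 × (2.2 / 18.02) = 0.2442; mass H = 0.2442 × 1.008 = 0.2461 g
Ratios (÷ 0.1834): C 1.000, H 1.332
Scaling by 3: C 3.00, H 3.99 → C3H4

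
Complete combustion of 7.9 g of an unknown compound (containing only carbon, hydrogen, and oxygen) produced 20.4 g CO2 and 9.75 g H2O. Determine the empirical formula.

C6H14O

mol C = 20.4 / 44.01 = 0.4635; mass C = 0.4635 × 12.01 = 5.567 g
mol H = 2 × (9.75 / 18.02) = 1.082; mass H = 1.082 × 1.008 = 1.091 g
mass O = 7.9 − (6.658) = 1.242 g → mol O = 0.07764
Divide by the smallest (0.07764 mol O): C 5.970, H 13.938, O 1.000
→ C6H14O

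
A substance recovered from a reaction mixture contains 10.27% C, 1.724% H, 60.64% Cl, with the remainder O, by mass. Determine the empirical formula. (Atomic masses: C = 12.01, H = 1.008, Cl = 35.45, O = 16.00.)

Assume 100 g: 10.27 g C, 1.724 g H, 60.64 g Cl, 27.366 g O.
C: 10.27 g ÷ 12.01 g/mol = 0.8551 mol
H: 1.724 g ÷ 1.008 g/mol = 1.71 mol
Cl: 60.64 g ÷ 35.45 g/mol = 1.711 mol
O: 27.366 g ÷ 16.00 g/mol = 1.71 mol
Smallest is C at 0.8551 mol; normalising gives C 1.000, H 2.000, Cl 2.000, O 2.000
Ratio ≈ 1:2:2:2, so the empirical formula is CH2Cl2O2

CH2Cl2O2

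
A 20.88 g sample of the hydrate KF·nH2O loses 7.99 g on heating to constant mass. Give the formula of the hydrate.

KF·2H2O

Mass of anhydrous KF = 20.88 − 7.99 = 12.89 g
mol H2O = 7.99 / 18.02 = 0.4434
Molar mass of KF = 58.10 g/mol → mol KF = 12.89 / 58.10 = 0.2219
n = 0.4434 / 0.2219 = 2.00 ≈ 2 → KF·2H2O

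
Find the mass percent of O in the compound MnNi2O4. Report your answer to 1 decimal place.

Molar mass = 1(54.94) + 2(58.69) + 4(16.00) = 236.320 g/mol
Mass of O per mole = 4 × 16.00 = 64.000 g
% O = 64.000 / 236.320 × 100 = 27.1%

27.1%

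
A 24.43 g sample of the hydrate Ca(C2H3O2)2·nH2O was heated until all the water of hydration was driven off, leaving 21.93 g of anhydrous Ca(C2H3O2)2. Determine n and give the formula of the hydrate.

Ca(C2H3O2)2·H2O

Mass of water lost = 24.43 − 21.93 = 2.5 g → 2.5 / 18.02 = 0.1387 mol H2O
Molar mass of Ca(C2H3O2)2 = 158.17 g/mol → mol Ca(C2H3O2)2 = 21.93 / 158.17 = 0.1387
n = 0.1387 / 0.1387 = 1.00 ≈ 1 → Ca(C2H3O2)2·H2O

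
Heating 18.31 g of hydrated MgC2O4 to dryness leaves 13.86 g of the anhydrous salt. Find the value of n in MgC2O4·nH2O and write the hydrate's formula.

Mass of water lost = 18.31 − 13.86 = 4.45 g → 4.45 / 18.02 = 0.2469 mol H2O
Molar mass of MgC2O4 = 112.33 g/mol → mol MgC2O4 = 13.86 / 112.33 = 0.1234
n = 0.2469 / 0.1234 = 2.00 ≈ 2 → MgC2O4·2H2O

MgC2O4·2H2O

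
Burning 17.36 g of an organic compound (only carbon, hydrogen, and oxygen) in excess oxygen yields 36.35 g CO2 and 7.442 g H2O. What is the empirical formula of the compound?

mol C = 36.35 / 44.01 = 0.8259; mass C = 0.8259 × 12.01 = 9.920 g
mol H = 2 × (7.442 / 18.02) = 0.8260; mass H = 0.8260 × 1.008 = 0.8326 g
mass O = 17.36 − (10.75) = 6.608 g → mol O = 0.4130
Divide by the smallest (0.413 mol O): C 2.000, H 2.000, O 1.000
Ratio ≈ 2:2:1, so the empirical formula is C2H2O

C2H2O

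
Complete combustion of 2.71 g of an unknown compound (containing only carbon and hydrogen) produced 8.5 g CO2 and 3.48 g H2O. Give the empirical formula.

mol C = 8.5 / 44.01 = 0.1931; mass C = 0.1931 × 12.01 = 2.320 g
mol H = 2 × (3.48 / 18.02) = 0.3862; mass H = 0.3862 × 1.008 = 0.3893 g
Divide by the smallest (0.1931 mol C): C 1.000, H 2.000
→ CH2

CH2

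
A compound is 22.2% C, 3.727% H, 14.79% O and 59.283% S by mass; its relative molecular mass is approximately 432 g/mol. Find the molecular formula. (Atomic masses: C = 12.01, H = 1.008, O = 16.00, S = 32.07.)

C8H16O4S8

Assume 100 g: 22.2 g C, 3.727 g H, 14.79 g O, 59.283 g S.
n(C) = 22.2/12.01 = 1.848, n(H) = 3.727/1.008 = 3.697, n(O) = 14.79/16.00 = 0.9244, n(S) = 59.283/32.07 = 1.849
Smallest is O at 0.9244 mol; normalising gives C 2.000, H 4.000, O 1.000, S 2.000
Ratio ≈ 2:4:1:2, so the empirical formula is C2H4OS2
Empirical-formula mass = 108.19 g/mol
n = 432 / 108.19 = 3.99 ≈ 4
Molecular formula = (C2H4OS2)×4 = C8H16O4S8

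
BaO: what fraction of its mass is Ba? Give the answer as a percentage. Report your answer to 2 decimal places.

89.56%

Molar mass = 1(137.33) + 1(16.00) = 153.330 g/mol
Mass of Ba per mole = 1 × 137.33 = 137.330 g
% Ba = 137.330 / 153.330 × 100 = 89.56%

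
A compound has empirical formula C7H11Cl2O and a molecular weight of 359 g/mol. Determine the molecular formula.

C14H22Cl4O2

Empirical-formula mass = 182.06 g/mol
n = 359 / 182.06 = 1.97 ≈ 2
Molecular formula = (C7H11Cl2O)2 = C14H22Cl4O2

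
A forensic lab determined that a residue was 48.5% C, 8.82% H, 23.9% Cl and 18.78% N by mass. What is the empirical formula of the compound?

Assume 100 g: 48.5 g C, 8.82 g H, 23.9 g Cl, 18.78 g N.
n(C) = 48.5/12.01 = 4.038, n(H) = 8.82/1.008 = 8.75, n(Cl) = 23.9/35.45 = 0.6742, n(N) = 18.78/14.01 = 1.34
Divide by the smallest (0.6742 mol Cl): C 5.990, H 12.979, Cl 1.000, N 1.988
≈ 6:13:1:2 → C6H13ClN2

C6H13ClN2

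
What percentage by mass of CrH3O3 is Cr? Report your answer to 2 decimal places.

50.47%

Molar mass = 1(52.00) + 3(1.008) + 3(16.00) = 103.024 g/mol
Mass of Cr per mole = 1 × 52.00 = 52.000 g
% Cr = 52.000 / 103.024 × 100 = 50.47%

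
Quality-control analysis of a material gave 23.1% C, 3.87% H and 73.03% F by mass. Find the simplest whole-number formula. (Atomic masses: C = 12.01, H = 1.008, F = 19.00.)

CH2F2

Assume 100 g: 23.1 g C, 3.87 g H, 73.03 g F.
C: 23.1 g ÷ 12.01 g/mol = 1.923 mol
H: 3.87 g ÷ 1.008 g/mol = 3.839 mol
F: 73.03 g ÷ 19.00 g/mol = 3.844 mol
Divide by the smallest (1.923 mol C): C 1.000, H 1.996, F 1.998
Ratio ≈ 1:2:2, so the empirical formula is CH2F2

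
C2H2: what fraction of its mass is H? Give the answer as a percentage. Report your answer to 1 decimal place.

Molar mass = 2(12.01) + 2(1.008) = 26.036 g/mol
Mass of H per mole = 2 × 1.008 = 2.016 g
% H = 2.016 / 26.036 × 100 = 7.7%

7.7%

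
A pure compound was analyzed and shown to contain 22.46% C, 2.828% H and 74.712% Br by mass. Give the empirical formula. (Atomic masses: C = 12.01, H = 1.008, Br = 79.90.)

Assume 100 g: 22.46 g C, 2.828 g H, 74.712 g Br.
Moles — C: 22.46 / 12.01 = 1.87 mol; H: 2.828 / 1.008 = 2.806 mol; Br: 74.712 / 79.90 = 0.9351 mol
Ratios (÷ 0.9351): C 2.000, H 3.000, Br 1.000
≈ 2:3:1 → C2H3Br

C2H3Br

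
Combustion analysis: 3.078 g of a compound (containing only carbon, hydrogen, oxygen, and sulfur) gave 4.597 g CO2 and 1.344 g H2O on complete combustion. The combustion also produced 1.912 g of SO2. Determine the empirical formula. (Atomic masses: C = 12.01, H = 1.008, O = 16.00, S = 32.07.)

C7H10O3S2

mol C = 4.597 / 44.01 = 0.1045; mass C = 0.1045 × 12.01 = 1.254 g
mol H = 2 × (1.344 / 18.02) = 0.1492; mass H = 0.1492 × 1.008 = 0.1504 g
mol S = 1.912 / 64.07 = 0.02984; mass S = 0.9570 g
mass O = 3.078 − (2.362) = 0.7161 g → mol O = 0.04476
Divide by the smallest (0.02984 mol S): C 3.500, H 4.999, O 1.500, S 1.000
Scaling by 2: C 7.00, H 10.00, O 3.00, S 2.00 → C7H10O3S2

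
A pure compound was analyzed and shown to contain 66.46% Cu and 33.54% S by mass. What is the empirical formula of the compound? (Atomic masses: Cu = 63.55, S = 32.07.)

Assume 100 g: 66.46 g Cu, 33.54 g S.
Moles — Cu: 66.46 / 63.55 = 1.046 mol; S: 33.54 / 32.07 = 1.046 mol
Smallest is Cu at 1.046 mol; normalising gives Cu 1.000, S 1.000
→ CuS

CuS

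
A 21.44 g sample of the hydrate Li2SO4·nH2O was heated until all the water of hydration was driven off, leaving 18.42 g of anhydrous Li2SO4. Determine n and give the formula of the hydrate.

Mass of water lost = 21.44 − 18.42 = 3.02 g → 3.02 / 18.02 = 0.1676 mol H2O
Molar mass of Li2SO4 = 109.95 g/mol → mol Li2SO4 = 18.42 / 109.95 = 0.1675
n = 0.1676 / 0.1675 = 1.00 ≈ 1 → Li2SO4·H2O

Li2SO4·H2O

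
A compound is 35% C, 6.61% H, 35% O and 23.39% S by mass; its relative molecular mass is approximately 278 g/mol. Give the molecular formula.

C8H18O6S2

Assume 100 g: 35 g C, 6.61 g H, 35 g O, 23.39 g S.
n(C) = 35/12.01 = 2.914, n(H) = 6.61/1.008 = 6.558, n(O) = 35/16.00 = 2.188, n(S) = 23.39/32.07 = 0.7293
Smallest is S at 0.7293 mol; normalising gives C 3.996, H 8.991, O 2.999, S 1.000
→ C4H9O3S
Empirical-formula mass = 137.18 g/mol
n = 278 / 137.18 = 2.03 ≈ 2
Molecular formula = (C4H9O3S)×2 = C8H18O6S2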